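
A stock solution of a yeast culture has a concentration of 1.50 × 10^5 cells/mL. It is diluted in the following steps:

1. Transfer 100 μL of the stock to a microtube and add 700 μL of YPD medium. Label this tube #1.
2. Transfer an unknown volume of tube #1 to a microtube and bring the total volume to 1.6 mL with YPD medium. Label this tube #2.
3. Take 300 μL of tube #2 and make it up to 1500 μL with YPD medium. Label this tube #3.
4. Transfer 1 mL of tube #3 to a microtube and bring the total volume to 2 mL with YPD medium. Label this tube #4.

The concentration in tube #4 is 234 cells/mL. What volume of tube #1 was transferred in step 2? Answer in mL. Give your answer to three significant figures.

0.200 mL

Step 1: 100 μL + 700 μL = 800 μL total → factor 800/100 = 8
Step 2: v brought to 1.6 mL → factor = 1.6 mL/v
Step 3: 300 μL brought to 1500 μL → factor 1500/300 = 5
Step 4: 1 mL brought to 2 mL → factor 2/1 = 2
Product of known-step factors = 80
Overall factor = 1.50 × 10^5 cells/mL / (234 cells/mL) = 641.03
Step-2 factor = 641.03 / 80 = 8.0128
v = 1.6 mL / 8.0128 = 0.200 mL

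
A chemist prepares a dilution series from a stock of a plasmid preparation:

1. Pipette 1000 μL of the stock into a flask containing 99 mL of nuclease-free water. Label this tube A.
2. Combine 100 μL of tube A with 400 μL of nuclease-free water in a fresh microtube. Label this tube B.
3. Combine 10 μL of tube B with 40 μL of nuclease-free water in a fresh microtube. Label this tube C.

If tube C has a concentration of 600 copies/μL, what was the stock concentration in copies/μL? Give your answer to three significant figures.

1.50 × 10^6 copies/μL

Step 1: 1000 μL + 99 mL = 1 × 10^5 μL total → factor 1 × 10^5/1000 = 100
Step 2: 100 μL + 400 μL = 500 μL total → factor 500/100 = 5
Step 3: 10 μL + 40 μL = 50 μL total → factor 50/10 = 5
Overall dilution factor = 100 × 5 × 5 = 2500
Stock = 600 copies/μL × 2500 = 1.50 × 10^6 copies/μL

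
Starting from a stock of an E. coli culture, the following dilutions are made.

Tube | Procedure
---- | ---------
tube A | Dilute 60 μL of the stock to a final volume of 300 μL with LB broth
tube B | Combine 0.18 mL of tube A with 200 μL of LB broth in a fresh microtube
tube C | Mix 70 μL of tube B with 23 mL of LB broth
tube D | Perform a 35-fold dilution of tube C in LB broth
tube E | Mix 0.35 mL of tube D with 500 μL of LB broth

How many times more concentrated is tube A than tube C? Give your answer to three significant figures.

Step 1: 60 μL brought to 300 μL → factor 300/60 = 5
Step 2: 0.18 mL + 200 μL = 0.38 mL total → factor 0.38/0.18 = 2.1111
Step 3: 70 μL + 23 mL = 23070 μL total → factor 23070/70 = 329.57
Dilution factor to tube A = 5; to tube C = 3478.8
[tube A]/[tube C] = (factor to tube C)/(factor to tube A) = 3478.8/5 = 696

696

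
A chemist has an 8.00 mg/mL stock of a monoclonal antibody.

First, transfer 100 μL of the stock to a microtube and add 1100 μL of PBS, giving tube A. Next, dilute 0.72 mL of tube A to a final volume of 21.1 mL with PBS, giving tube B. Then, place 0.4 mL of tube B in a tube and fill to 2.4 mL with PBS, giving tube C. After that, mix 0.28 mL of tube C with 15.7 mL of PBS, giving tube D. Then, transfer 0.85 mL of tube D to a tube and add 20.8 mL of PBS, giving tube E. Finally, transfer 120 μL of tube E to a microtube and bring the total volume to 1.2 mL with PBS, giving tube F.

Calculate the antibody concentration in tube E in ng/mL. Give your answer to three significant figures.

Step 1: 100 μL + 1100 μL = 1200 μL total → factor 1200/100 = 12
Step 2: 0.72 mL brought to 21.1 mL → factor 21.1/0.72 = 29.306
Step 3: 0.4 mL brought to 2.4 mL → factor 2.4/0.4 = 6
Step 4: 0.28 mL + 15.7 mL = 15.98 mL total → factor 15.98/0.28 = 57.071
Step 5: 0.85 mL + 20.8 mL = 21.65 mL total → factor 21.65/0.85 = 25.471
Dilution factor through tube E = 12 × 29.306 × 6 × 57.071 × 25.471 = 3.0672 × 10^6
[tube E] = 8.00 mg/mL / 3.0672 × 10^6 = 2.608 × 10^-6 mg/mL = 2.61 ng/mL

2.61 ng/mL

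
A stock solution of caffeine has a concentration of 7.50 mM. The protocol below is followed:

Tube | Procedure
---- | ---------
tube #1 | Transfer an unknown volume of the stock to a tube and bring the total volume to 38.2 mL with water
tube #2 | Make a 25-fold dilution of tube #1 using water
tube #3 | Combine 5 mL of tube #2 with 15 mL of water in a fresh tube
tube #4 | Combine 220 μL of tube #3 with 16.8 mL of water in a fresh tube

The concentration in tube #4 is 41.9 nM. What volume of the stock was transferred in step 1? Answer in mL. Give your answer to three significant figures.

1.65 mL

Step 1: v brought to 38.2 mL → factor = 38.2 mL/v
Step 2: 25-fold → factor 25
Step 3: 5 mL + 15 mL = 20 mL total → factor 20/5 = 4
Step 4: 220 μL + 16.8 mL = 17020 μL total → factor 17020/220 = 77.364
Product of known-step factors = 7736.4
Overall factor = 7.50 mM / (41.9 nM) = 1.79 × 10^5
Step-1 factor = 1.79 × 10^5 / 7736.4 = 23.137
v = 38.2 mL / 23.137 = 1.65 mL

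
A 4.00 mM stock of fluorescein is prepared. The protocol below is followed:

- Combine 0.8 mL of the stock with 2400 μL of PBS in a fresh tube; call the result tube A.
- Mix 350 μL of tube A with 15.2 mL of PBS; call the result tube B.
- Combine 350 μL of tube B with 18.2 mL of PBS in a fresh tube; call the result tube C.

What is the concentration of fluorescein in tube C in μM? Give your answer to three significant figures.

0.425 μM

Step 1: 0.8 mL + 2400 μL = 3.2 mL total → factor 3.2/0.8 = 4
Step 2: 350 μL + 15.2 mL = 15550 μL total → factor 15550/350 = 44.429
Step 3: 350 μL + 18.2 mL = 18550 μL total → factor 18550/350 = 53
Overall dilution factor = 4 × 44.429 × 53 = 9418.9
Final = 4.00 mM / 9418.9 = 0.0004247 mM = 0.425 μM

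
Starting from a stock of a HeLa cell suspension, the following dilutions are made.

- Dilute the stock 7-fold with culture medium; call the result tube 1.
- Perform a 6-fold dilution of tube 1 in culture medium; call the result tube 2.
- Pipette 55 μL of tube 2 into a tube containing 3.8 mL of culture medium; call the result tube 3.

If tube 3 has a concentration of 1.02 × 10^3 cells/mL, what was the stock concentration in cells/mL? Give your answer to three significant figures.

Step 1: 7-fold → factor 7
Step 2: 6-fold → factor 6
Step 3: 55 μL + 3.8 mL = 3855 μL total → factor 3855/55 = 70.091
Overall dilution factor = 7 × 6 × 70.091 = 2943.8
Stock = 1.02 × 10^3 cells/mL × 2943.8 = 3.00 × 10^6 cells/mL

3.00 × 10^6 cells/mL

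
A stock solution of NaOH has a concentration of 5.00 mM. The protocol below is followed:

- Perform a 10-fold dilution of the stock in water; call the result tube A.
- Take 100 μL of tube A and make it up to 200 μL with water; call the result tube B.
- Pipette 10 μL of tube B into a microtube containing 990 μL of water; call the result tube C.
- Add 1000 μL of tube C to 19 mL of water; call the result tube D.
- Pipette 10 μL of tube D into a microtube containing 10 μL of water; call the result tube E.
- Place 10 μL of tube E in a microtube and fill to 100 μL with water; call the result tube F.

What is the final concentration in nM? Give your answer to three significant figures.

6.25 nM

Step 1: 10-fold → factor 10
Step 2: 100 μL brought to 200 μL → factor 200/100 = 2
Step 3: 10 μL + 990 μL = 1000 μL total → factor 1000/10 = 100
Step 4: 1000 μL + 19 mL = 20000 μL total → factor 20000/1000 = 20
Step 5: 10 μL + 10 μL = 20 μL total → factor 20/10 = 2
Step 6: 10 μL brought to 100 μL → factor 100/10 = 10
Overall dilution factor = 10 × 2 × 100 × 20 × 2 × 10 = 8 × 10^5
Final = 5.00 mM / 8 × 10^5 = 6.250 × 10^-6 mM = 6.25 nM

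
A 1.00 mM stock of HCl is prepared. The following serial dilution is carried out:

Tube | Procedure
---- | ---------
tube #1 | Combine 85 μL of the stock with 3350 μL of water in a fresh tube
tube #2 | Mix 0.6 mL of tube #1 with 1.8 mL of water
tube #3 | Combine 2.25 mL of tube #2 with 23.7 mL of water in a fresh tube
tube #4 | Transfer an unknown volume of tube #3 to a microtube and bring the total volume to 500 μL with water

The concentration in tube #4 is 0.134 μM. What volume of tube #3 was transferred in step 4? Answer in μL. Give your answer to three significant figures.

125 μL

Step 1: 85 μL + 3350 μL = 3435 μL total → factor 3435/85 = 40.412
Step 2: 0.6 mL + 1.8 mL = 2.4 mL total → factor 2.4/0.6 = 4
Step 3: 2.25 mL + 23.7 mL = 25.95 mL total → factor 25.95/2.25 = 11.533
Step 4: v brought to 500 μL → factor = 500 μL/v
Product of known-step factors = 1864.3
Overall factor = 1.00 mM / (0.134 μM) = 7462.7
Step-4 factor = 7462.7 / 1864.3 = 4.0029
v = 500 μL / 4.0029 = 125 μL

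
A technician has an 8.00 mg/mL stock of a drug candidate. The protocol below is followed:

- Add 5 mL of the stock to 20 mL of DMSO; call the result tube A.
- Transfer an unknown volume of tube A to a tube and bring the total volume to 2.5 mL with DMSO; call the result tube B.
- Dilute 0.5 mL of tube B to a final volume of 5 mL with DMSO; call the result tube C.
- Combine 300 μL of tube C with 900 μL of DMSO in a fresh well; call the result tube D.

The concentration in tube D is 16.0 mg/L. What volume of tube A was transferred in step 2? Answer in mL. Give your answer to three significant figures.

1.00 mL

Step 1: 5 mL + 20 mL = 25 mL total → factor 25/5 = 5
Step 2: v brought to 2.5 mL → factor = 2.5 mL/v
Step 3: 0.5 mL brought to 5 mL → factor 5/0.5 = 10
Step 4: 300 μL + 900 μL = 1200 μL total → factor 1200/300 = 4
Product of known-step factors = 200
Overall factor = 8.00 mg/mL / (16.0 mg/L) = 500
Step-2 factor = 500 / 200 = 2.5
v = 2.5 mL / 2.5 = 1.00 mL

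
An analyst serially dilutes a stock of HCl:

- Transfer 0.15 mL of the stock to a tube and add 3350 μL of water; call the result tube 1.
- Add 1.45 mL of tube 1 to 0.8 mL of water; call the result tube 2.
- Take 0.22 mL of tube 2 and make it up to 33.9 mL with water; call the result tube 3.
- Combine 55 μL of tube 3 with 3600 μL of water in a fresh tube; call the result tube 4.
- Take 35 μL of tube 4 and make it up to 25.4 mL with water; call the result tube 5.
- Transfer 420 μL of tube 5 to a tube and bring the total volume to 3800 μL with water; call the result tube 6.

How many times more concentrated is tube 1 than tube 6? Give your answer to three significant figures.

1.04 × 10^8

Step 1: 0.15 mL + 3350 μL = 3.5 mL total → factor 3.5/0.15 = 23.333
Step 2: 1.45 mL + 0.8 mL = 2.25 mL total → factor 2.25/1.45 = 1.5517
Step 3: 0.22 mL brought to 33.9 mL → factor 33.9/0.22 = 154.09
Step 4: 55 μL + 3600 μL = 3655 μL total → factor 3655/55 = 66.455
Step 5: 35 μL brought to 25.4 mL → factor 25400/35 = 725.71
Step 6: 420 μL brought to 3800 μL → factor 3800/420 = 9.0476
Dilution factor to tube 1 = 23.333; to tube 6 = 2.4344 × 10^9
[tube 1]/[tube 6] = (factor to tube 6)/(factor to tube 1) = 2.4344 × 10^9/23.333 = 1.04 × 10^8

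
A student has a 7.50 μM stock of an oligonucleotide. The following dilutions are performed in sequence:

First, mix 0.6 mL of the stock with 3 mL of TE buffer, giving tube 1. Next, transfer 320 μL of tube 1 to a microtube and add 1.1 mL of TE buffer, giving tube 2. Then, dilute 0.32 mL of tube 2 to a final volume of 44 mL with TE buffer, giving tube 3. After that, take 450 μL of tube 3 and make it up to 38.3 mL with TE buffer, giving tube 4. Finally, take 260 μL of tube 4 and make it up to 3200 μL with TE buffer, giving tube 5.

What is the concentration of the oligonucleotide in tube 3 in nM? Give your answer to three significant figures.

Step 1: 0.6 mL + 3 mL = 3.6 mL total → factor 3.6/0.6 = 6
Step 2: 320 μL + 1.1 mL = 1420 μL total → factor 1420/320 = 4.4375
Step 3: 0.32 mL brought to 44 mL → factor 44/0.32 = 137.5
Dilution factor through tube 3 = 6 × 4.4375 × 137.5 = 3660.9
[tube 3] = 7.50 μM / 3660.9 = 0.002049 μM = 2.05 nM

2.05 nM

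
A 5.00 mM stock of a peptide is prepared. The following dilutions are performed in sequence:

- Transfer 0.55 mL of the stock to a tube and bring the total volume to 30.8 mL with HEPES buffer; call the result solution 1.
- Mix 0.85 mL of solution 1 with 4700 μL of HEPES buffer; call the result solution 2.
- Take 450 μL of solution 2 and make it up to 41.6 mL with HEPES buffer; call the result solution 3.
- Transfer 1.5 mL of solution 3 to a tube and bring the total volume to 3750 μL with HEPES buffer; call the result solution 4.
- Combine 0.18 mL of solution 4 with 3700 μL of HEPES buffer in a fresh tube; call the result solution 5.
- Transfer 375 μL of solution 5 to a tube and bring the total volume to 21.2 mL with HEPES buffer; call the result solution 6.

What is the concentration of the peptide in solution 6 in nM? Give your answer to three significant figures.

0.0486 nM

Step 1: 0.55 mL brought to 30.8 mL → factor 30.8/0.55 = 56
Step 2: 0.85 mL + 4700 μL = 5.55 mL total → factor 5.55/0.85 = 6.5294
Step 3: 450 μL brought to 41.6 mL → factor 41600/450 = 92.444
Step 4: 1.5 mL brought to 3750 μL → factor 3.75/1.5 = 2.5
Step 5: 0.18 mL + 3700 μL = 3.88 mL total → factor 3.88/0.18 = 21.556
Step 6: 375 μL brought to 21.2 mL → factor 21200/375 = 56.533
Overall dilution factor = 56 × 6.5294 × 92.444 × 2.5 × 21.556 × 56.533 = 1.0298 × 10^8
Final = 5.00 mM / 1.0298 × 10^8 = 4.855 × 10^-8 mM = 0.0486 nM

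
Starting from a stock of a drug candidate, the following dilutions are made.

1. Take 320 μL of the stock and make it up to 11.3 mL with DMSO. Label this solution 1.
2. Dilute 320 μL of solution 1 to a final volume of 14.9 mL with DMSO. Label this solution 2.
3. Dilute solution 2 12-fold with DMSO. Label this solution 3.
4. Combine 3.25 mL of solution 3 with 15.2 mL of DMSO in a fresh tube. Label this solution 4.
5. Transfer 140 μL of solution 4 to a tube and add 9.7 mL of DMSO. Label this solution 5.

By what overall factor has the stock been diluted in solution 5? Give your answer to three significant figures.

Step 1: 320 μL brought to 11.3 mL → factor 11300/320 = 35.312
Step 2: 320 μL brought to 14.9 mL → factor 14900/320 = 46.562
Step 3: 12-fold → factor 12
Step 4: 3.25 mL + 15.2 mL = 18.45 mL total → factor 18.45/3.25 = 5.6769
Step 5: 140 μL + 9.7 mL = 9840 μL total → factor 9840/140 = 70.286
Overall dilution factor = 35.312 × 46.562 × 12 × 5.6769 × 70.286 = 7.8727 × 10^6

7.87 × 10^6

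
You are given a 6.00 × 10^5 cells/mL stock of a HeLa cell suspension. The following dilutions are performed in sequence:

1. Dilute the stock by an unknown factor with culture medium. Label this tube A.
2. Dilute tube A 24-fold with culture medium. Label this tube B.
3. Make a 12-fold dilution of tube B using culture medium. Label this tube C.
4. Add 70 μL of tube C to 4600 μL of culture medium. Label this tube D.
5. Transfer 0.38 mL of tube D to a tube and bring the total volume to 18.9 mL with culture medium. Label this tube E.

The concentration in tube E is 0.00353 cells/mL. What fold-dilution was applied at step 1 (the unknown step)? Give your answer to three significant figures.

Step 1: unknown factor x
Step 2: 24-fold → factor 24
Step 3: 12-fold → factor 12
Step 4: 70 μL + 4600 μL = 4670 μL total → factor 4670/70 = 66.714
Step 5: 0.38 mL brought to 18.9 mL → factor 18.9/0.38 = 49.737
Product of known-step factors = 9.5563 × 10^5
Overall factor = 6.00 × 10^5 cells/mL / (0.00353 cells/mL) = 1.6997 × 10^8
x = 1.6997 × 10^8 / 9.5563 × 10^5 = 178

178-fold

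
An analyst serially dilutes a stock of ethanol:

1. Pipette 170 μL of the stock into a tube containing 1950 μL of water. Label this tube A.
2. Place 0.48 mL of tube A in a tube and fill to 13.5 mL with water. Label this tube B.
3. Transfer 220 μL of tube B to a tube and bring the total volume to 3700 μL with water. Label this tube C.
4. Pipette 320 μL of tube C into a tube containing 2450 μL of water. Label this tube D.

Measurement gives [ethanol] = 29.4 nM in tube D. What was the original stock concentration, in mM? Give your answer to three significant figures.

Step 1: 170 μL + 1950 μL = 2120 μL total → factor 2120/170 = 12.471
Step 2: 0.48 mL brought to 13.5 mL → factor 13.5/0.48 = 28.125
Step 3: 220 μL brought to 3700 μL → factor 3700/220 = 16.818
Step 4: 320 μL + 2450 μL = 2770 μL total → factor 2770/320 = 8.6562
Overall dilution factor = 12.471 × 28.125 × 16.818 × 8.6562 = 51061
Stock = 29.4 nM × 51061 = 1.501 × 10^6 nM = 1.50 mM

1.50 mM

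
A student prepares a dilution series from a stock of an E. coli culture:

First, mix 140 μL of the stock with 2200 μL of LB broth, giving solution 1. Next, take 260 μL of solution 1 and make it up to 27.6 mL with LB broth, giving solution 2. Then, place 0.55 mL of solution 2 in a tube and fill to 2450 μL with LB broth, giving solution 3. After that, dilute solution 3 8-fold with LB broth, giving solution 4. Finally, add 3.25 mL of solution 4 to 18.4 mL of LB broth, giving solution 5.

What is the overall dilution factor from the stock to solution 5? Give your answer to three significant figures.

4.21 × 10^5

Step 1: 140 μL + 2200 μL = 2340 μL total → factor 2340/140 = 16.714
Step 2: 260 μL brought to 27.6 mL → factor 27600/260 = 106.15
Step 3: 0.55 mL brought to 2450 μL → factor 2.45/0.55 = 4.4545
Step 4: 8-fold → factor 8
Step 5: 3.25 mL + 18.4 mL = 21.65 mL total → factor 21.65/3.25 = 6.6615
Overall dilution factor = 16.714 × 106.15 × 4.4545 × 8 × 6.6615 = 4.212 × 10^5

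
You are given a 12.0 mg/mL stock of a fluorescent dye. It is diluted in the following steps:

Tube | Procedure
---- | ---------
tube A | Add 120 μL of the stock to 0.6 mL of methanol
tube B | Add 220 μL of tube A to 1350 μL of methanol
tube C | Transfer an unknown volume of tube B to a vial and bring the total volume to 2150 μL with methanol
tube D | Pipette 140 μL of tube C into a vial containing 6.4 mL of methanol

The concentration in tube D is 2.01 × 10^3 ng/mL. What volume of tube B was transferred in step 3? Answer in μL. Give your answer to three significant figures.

Step 1: 120 μL + 0.6 mL = 720 μL total → factor 720/120 = 6
Step 2: 220 μL + 1350 μL = 1570 μL total → factor 1570/220 = 7.1364
Step 3: v brought to 2150 μL → factor = 2150 μL/v
Step 4: 140 μL + 6.4 mL = 6540 μL total → factor 6540/140 = 46.714
Product of known-step factors = 2000.2
Overall factor = 12.0 mg/mL / (2.01 × 10^3 ng/mL) = 5970.1
Step-3 factor = 5970.1 / 2000.2 = 2.9847
v = 2150 μL / 2.9847 = 720 μL

720 μL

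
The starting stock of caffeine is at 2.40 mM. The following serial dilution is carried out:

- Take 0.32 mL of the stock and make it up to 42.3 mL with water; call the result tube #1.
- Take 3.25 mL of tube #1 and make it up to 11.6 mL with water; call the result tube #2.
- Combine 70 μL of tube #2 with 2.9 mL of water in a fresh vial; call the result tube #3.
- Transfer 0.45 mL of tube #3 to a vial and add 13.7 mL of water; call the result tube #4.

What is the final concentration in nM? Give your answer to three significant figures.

3.81 nM

Step 1: 0.32 mL brought to 42.3 mL → factor 42.3/0.32 = 132.19
Step 2: 3.25 mL brought to 11.6 mL → factor 11.6/3.25 = 3.5692
Step 3: 70 μL + 2.9 mL = 2970 μL total → factor 2970/70 = 42.429
Step 4: 0.45 mL + 13.7 mL = 14.15 mL total → factor 14.15/0.45 = 31.444
Overall dilution factor = 132.19 × 3.5692 × 42.429 × 31.444 = 6.2946 × 10^5
Final = 2.40 mM / 6.2946 × 10^5 = 3.813 × 10^-6 mM = 3.81 nM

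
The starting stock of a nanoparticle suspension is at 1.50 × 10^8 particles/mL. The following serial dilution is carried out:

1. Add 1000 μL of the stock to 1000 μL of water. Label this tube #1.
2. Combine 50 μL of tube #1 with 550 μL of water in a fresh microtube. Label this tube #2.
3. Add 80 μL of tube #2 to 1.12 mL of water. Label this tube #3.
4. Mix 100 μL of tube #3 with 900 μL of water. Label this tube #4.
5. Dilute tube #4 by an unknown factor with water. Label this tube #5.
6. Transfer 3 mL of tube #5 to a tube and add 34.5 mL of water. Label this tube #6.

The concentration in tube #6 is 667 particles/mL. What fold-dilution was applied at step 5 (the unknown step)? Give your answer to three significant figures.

Step 1: 1000 μL + 1000 μL = 2000 μL total → factor 2000/1000 = 2
Step 2: 50 μL + 550 μL = 600 μL total → factor 600/50 = 12
Step 3: 80 μL + 1.12 mL = 1200 μL total → factor 1200/80 = 15
Step 4: 100 μL + 900 μL = 1000 μL total → factor 1000/100 = 10
Step 5: unknown factor x
Step 6: 3 mL + 34.5 mL = 37.5 mL total → factor 37.5/3 = 12.5
Product of known-step factors = 45000
Overall factor = 1.50 × 10^8 particles/mL / (667 particles/mL) = 2.2489 × 10^5
x = 2.2489 × 10^5 / 45000 = 5.00

5.00-fold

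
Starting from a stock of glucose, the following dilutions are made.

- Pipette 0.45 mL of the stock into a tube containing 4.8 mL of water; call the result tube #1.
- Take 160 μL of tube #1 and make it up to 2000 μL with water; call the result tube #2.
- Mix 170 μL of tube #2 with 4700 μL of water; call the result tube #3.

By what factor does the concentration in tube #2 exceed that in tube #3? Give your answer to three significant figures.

28.6

Step 1: 0.45 mL + 4.8 mL = 5.25 mL total → factor 5.25/0.45 = 11.667
Step 2: 160 μL brought to 2000 μL → factor 2000/160 = 12.5
Step 3: 170 μL + 4700 μL = 4870 μL total → factor 4870/170 = 28.647
Dilution factor to tube #2 = 145.83; to tube #3 = 4177.7
[tube #2]/[tube #3] = (factor to tube #3)/(factor to tube #2) = 4177.7/145.83 = 28.6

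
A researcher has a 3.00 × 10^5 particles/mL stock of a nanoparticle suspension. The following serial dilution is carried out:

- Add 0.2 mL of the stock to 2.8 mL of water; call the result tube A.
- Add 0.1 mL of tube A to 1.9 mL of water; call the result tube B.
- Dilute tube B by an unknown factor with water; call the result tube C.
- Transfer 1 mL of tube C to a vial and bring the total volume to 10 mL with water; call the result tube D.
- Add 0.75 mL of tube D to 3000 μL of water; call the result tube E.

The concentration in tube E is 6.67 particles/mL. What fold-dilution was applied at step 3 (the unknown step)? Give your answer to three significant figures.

Step 1: 0.2 mL + 2.8 mL = 3 mL total → factor 3/0.2 = 15
Step 2: 0.1 mL + 1.9 mL = 2 mL total → factor 2/0.1 = 20
Step 3: unknown factor x
Step 4: 1 mL brought to 10 mL → factor 10/1 = 10
Step 5: 0.75 mL + 3000 μL = 3.75 mL total → factor 3.75/0.75 = 5
Product of known-step factors = 15000
Overall factor = 3.00 × 10^5 particles/mL / (6.67 particles/mL) = 44978
x = 44978 / 15000 = 3.00

3.00-fold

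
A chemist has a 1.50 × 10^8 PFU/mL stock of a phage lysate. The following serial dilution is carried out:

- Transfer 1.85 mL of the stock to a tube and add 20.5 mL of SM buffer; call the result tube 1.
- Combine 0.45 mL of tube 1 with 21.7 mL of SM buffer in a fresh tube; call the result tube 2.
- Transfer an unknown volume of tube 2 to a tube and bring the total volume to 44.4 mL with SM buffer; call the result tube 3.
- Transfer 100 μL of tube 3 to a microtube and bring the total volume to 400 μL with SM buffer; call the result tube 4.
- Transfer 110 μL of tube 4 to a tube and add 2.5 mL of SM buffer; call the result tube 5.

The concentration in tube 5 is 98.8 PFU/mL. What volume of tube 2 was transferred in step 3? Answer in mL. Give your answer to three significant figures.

1.65 mL

Step 1: 1.85 mL + 20.5 mL = 22.35 mL total → factor 22.35/1.85 = 12.081
Step 2: 0.45 mL + 21.7 mL = 22.15 mL total → factor 22.15/0.45 = 49.222
Step 3: v brought to 44.4 mL → factor = 44.4 mL/v
Step 4: 100 μL brought to 400 μL → factor 400/100 = 4
Step 5: 110 μL + 2.5 mL = 2610 μL total → factor 2610/110 = 23.727
Product of known-step factors = 56438
Overall factor = 1.50 × 10^8 PFU/mL / (98.8 PFU/mL) = 1.5182 × 10^6
Step-3 factor = 1.5182 × 10^6 / 56438 = 26.9
v = 44.4 mL / 26.9 = 1.65 mL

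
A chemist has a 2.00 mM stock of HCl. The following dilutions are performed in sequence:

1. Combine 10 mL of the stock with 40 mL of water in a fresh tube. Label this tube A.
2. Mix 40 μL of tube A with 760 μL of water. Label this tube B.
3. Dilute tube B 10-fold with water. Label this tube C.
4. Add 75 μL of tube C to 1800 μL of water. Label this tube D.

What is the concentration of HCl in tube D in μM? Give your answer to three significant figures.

0.0800 μM

Step 1: 10 mL + 40 mL = 50 mL total → factor 50/10 = 5
Step 2: 40 μL + 760 μL = 800 μL total → factor 800/40 = 20
Step 3: 10-fold → factor 10
Step 4: 75 μL + 1800 μL = 1875 μL total → factor 1875/75 = 25
Overall dilution factor = 5 × 20 × 10 × 25 = 25000
Final = 2.00 mM / 25000 = 8.000 × 10^-5 mM = 0.0800 μM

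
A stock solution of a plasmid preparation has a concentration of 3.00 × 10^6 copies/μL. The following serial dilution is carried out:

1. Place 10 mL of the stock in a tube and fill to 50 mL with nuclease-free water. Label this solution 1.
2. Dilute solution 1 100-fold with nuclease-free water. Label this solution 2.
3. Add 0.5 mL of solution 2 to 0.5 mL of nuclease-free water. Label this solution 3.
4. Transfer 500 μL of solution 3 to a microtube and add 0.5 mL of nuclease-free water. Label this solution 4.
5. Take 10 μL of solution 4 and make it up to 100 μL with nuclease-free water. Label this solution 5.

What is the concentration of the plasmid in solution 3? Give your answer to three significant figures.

Step 1: 10 mL brought to 50 mL → factor 50/10 = 5
Step 2: 100-fold → factor 100
Step 3: 0.5 mL + 0.5 mL = 1 mL total → factor 1/0.5 = 2
Dilution factor through solution 3 = 5 × 100 × 2 = 1000
[solution 3] = 3.00 × 10^6 copies/μL / 1000 = 3.00 × 10^3 copies/μL

3.00 × 10^3 copies/μL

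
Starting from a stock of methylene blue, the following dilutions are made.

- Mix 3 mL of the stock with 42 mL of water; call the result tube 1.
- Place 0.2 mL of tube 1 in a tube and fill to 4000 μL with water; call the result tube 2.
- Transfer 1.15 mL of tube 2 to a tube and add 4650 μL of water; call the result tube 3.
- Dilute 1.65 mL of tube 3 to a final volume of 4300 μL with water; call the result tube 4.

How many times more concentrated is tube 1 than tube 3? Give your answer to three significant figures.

Step 1: 3 mL + 42 mL = 45 mL total → factor 45/3 = 15
Step 2: 0.2 mL brought to 4000 μL → factor 4/0.2 = 20
Step 3: 1.15 mL + 4650 μL = 5.8 mL total → factor 5.8/1.15 = 5.0435
Dilution factor to tube 1 = 15; to tube 3 = 1513
[tube 1]/[tube 3] = (factor to tube 3)/(factor to tube 1) = 1513/15 = 101

101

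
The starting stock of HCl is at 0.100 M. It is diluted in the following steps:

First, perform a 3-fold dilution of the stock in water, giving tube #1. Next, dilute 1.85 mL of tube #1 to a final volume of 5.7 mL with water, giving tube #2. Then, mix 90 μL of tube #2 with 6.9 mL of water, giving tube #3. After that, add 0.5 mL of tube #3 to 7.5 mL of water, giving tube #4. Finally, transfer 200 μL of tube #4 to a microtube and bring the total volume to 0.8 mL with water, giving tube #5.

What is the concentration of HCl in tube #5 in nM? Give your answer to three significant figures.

Step 1: 3-fold → factor 3
Step 2: 1.85 mL brought to 5.7 mL → factor 5.7/1.85 = 3.0811
Step 3: 90 μL + 6.9 mL = 6990 μL total → factor 6990/90 = 77.667
Step 4: 0.5 mL + 7.5 mL = 8 mL total → factor 8/0.5 = 16
Step 5: 200 μL brought to 0.8 mL → factor 800/200 = 4
Overall dilution factor = 3 × 3.0811 × 77.667 × 16 × 4 = 45945
Final = 0.100 M / 45945 = 2.177 × 10^-6 M = 2.18 × 10^3 nM

2.18 × 10^3 nM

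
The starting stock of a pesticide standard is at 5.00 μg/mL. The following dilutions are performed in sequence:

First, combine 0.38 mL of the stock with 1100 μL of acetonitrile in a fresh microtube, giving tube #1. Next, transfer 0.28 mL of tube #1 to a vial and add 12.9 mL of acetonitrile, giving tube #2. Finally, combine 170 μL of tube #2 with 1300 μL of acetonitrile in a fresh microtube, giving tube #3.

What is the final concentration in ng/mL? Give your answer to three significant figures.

Step 1: 0.38 mL + 1100 μL = 1.48 mL total → factor 1.48/0.38 = 3.8947
Step 2: 0.28 mL + 12.9 mL = 13.18 mL total → factor 13.18/0.28 = 47.071
Step 3: 170 μL + 1300 μL = 1470 μL total → factor 1470/170 = 8.6471
Overall dilution factor = 3.8947 × 47.071 × 8.6471 = 1585.3
Final = 5.00 μg/mL / 1585.3 = 0.003154 μg/mL = 3.15 ng/mL

3.15 ng/mL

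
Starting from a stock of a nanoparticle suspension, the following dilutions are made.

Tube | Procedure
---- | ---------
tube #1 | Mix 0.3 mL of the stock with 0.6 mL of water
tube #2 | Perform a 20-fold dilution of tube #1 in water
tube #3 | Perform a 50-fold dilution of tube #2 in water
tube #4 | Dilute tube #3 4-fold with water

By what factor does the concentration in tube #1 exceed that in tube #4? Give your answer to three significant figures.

4.00 × 10^3

Step 1: 0.3 mL + 0.6 mL = 0.9 mL total → factor 0.9/0.3 = 3
Step 2: 20-fold → factor 20
Step 3: 50-fold → factor 50
Step 4: 4-fold → factor 4
Dilution factor to tube #1 = 3; to tube #4 = 12000
[tube #1]/[tube #4] = (factor to tube #4)/(factor to tube #1) = 12000/3 = 4.00 × 10^3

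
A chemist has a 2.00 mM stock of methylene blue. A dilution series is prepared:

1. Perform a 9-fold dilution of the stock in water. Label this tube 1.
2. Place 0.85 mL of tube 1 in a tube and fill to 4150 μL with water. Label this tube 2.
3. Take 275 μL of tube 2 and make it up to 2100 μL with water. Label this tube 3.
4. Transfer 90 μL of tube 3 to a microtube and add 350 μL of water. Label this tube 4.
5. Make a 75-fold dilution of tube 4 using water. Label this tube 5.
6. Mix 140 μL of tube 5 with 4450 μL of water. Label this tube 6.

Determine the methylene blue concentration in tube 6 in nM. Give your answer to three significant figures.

0.496 nM

Step 1: 9-fold → factor 9
Step 2: 0.85 mL brought to 4150 μL → factor 4.15/0.85 = 4.8824
Step 3: 275 μL brought to 2100 μL → factor 2100/275 = 7.6364
Step 4: 90 μL + 350 μL = 440 μL total → factor 440/90 = 4.8889
Step 5: 75-fold → factor 75
Step 6: 140 μL + 4450 μL = 4590 μL total → factor 4590/140 = 32.786
Overall dilution factor = 9 × 4.8824 × 7.6364 × 4.8889 × 75 × 32.786 = 4.0338 × 10^6
Final = 2.00 mM / 4.0338 × 10^6 = 4.958 × 10^-7 mM = 0.496 nM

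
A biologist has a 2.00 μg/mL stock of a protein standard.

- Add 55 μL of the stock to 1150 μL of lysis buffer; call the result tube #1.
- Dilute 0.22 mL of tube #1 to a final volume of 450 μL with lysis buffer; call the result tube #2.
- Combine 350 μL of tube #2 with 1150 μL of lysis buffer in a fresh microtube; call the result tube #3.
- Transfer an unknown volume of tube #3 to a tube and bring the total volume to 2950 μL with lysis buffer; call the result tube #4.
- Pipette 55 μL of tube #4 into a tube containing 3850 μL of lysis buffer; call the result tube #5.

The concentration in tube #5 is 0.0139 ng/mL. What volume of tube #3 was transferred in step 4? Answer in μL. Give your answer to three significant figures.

Step 1: 55 μL + 1150 μL = 1205 μL total → factor 1205/55 = 21.909
Step 2: 0.22 mL brought to 450 μL → factor 0.45/0.22 = 2.0455
Step 3: 350 μL + 1150 μL = 1500 μL total → factor 1500/350 = 4.2857
Step 4: v brought to 2950 μL → factor = 2950 μL/v
Step 5: 55 μL + 3850 μL = 3905 μL total → factor 3905/55 = 71
Product of known-step factors = 13636
Overall factor = 2.00 μg/mL / (0.0139 ng/mL) = 1.4388 × 10^5
Step-4 factor = 1.4388 × 10^5 / 13636 = 10.552
v = 2950 μL / 10.552 = 280 μL

280 μL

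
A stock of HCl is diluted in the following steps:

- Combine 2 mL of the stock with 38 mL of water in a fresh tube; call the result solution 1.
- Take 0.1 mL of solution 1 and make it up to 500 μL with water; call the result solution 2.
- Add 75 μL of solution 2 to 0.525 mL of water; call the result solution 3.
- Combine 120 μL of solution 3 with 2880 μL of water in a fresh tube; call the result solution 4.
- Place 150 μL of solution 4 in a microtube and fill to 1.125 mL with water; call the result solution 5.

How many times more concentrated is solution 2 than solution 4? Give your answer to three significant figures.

200

Step 1: 2 mL + 38 mL = 40 mL total → factor 40/2 = 20
Step 2: 0.1 mL brought to 500 μL → factor 0.5/0.1 = 5
Step 3: 75 μL + 0.525 mL = 600 μL total → factor 600/75 = 8
Step 4: 120 μL + 2880 μL = 3000 μL total → factor 3000/120 = 25
Dilution factor to solution 2 = 100; to solution 4 = 20000
[solution 2]/[solution 4] = (factor to solution 4)/(factor to solution 2) = 20000/100 = 200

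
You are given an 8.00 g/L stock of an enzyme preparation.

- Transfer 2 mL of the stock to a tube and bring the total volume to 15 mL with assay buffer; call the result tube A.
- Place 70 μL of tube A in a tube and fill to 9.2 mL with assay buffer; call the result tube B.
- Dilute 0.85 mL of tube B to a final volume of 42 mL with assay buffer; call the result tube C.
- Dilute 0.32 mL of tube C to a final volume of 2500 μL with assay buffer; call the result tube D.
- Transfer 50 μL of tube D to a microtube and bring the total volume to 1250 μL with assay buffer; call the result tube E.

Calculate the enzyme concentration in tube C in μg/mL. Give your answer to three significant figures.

0.164 μg/mL

Step 1: 2 mL brought to 15 mL → factor 15/2 = 7.5
Step 2: 70 μL brought to 9.2 mL → factor 9200/70 = 131.43
Step 3: 0.85 mL brought to 42 mL → factor 42/0.85 = 49.412
Dilution factor through tube C = 7.5 × 131.43 × 49.412 = 48706
[tube C] = 8.00 g/L / 48706 = 0.0001643 g/L = 0.164 μg/mL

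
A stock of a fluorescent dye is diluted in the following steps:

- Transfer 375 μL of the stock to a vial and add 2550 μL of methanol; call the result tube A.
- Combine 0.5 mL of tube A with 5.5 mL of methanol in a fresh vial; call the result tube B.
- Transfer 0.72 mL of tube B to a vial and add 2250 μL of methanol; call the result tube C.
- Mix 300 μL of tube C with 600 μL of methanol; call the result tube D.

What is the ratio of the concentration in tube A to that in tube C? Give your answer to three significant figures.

Step 1: 375 μL + 2550 μL = 2925 μL total → factor 2925/375 = 7.8
Step 2: 0.5 mL + 5.5 mL = 6 mL total → factor 6/0.5 = 12
Step 3: 0.72 mL + 2250 μL = 2.97 mL total → factor 2.97/0.72 = 4.125
Dilution factor to tube A = 7.8; to tube C = 386.1
[tube A]/[tube C] = (factor to tube C)/(factor to tube A) = 386.1/7.8 = 49.5

49.5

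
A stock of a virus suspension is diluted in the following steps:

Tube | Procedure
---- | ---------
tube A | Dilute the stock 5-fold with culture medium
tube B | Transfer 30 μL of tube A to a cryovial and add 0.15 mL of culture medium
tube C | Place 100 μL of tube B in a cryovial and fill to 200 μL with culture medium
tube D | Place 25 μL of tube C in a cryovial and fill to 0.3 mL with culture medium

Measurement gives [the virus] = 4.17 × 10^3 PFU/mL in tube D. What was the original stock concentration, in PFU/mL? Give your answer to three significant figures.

3.00 × 10^6 PFU/mL

Step 1: 5-fold → factor 5
Step 2: 30 μL + 0.15 mL = 180 μL total → factor 180/30 = 6
Step 3: 100 μL brought to 200 μL → factor 200/100 = 2
Step 4: 25 μL brought to 0.3 mL → factor 300/25 = 12
Overall dilution factor = 5 × 6 × 2 × 12 = 720
Stock = 4.17 × 10^3 PFU/mL × 720 = 3.00 × 10^6 PFU/mL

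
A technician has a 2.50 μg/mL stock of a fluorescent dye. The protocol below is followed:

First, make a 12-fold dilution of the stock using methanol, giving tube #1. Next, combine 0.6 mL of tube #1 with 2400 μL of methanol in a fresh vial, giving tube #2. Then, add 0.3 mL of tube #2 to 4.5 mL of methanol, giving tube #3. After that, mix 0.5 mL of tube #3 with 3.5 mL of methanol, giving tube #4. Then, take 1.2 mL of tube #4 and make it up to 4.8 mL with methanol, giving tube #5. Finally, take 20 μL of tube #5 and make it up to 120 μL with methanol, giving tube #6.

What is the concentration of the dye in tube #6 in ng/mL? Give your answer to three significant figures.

0.0136 ng/mL

Step 1: 12-fold → factor 12
Step 2: 0.6 mL + 2400 μL = 3 mL total → factor 3/0.6 = 5
Step 3: 0.3 mL + 4.5 mL = 4.8 mL total → factor 4.8/0.3 = 16
Step 4: 0.5 mL + 3.5 mL = 4 mL total → factor 4/0.5 = 8
Step 5: 1.2 mL brought to 4.8 mL → factor 4.8/1.2 = 4
Step 6: 20 μL brought to 120 μL → factor 120/20 = 6
Dilution factor through tube #6 = 12 × 5 × 16 × 8 × 4 × 6 = 1.8432 × 10^5
[tube #6] = 2.50 μg/mL / 1.8432 × 10^5 = 1.356 × 10^-5 μg/mL = 0.0136 ng/mL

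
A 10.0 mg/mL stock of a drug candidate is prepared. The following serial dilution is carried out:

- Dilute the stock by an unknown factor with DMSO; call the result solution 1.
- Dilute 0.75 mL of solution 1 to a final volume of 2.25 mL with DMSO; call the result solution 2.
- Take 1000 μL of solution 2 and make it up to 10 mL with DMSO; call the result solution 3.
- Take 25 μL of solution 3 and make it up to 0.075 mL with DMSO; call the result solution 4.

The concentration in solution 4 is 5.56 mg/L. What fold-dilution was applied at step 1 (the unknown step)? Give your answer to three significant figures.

Step 1: unknown factor x
Step 2: 0.75 mL brought to 2.25 mL → factor 2.25/0.75 = 3
Step 3: 1000 μL brought to 10 mL → factor 10000/1000 = 10
Step 4: 25 μL brought to 0.075 mL → factor 75/25 = 3
Product of known-step factors = 90
Overall factor = 10.0 mg/mL / (5.56 mg/L) = 1798.6
x = 1798.6 / 90 = 20.0

20.0-fold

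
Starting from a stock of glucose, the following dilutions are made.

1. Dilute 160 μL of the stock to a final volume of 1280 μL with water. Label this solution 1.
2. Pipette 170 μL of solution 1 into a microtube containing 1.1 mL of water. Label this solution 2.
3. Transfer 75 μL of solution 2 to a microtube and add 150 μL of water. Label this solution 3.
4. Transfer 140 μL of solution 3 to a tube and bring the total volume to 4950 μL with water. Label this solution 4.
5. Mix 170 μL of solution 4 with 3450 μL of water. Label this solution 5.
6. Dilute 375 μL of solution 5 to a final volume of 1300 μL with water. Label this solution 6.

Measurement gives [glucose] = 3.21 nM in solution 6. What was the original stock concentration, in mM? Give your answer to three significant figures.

1.50 mM

Step 1: 160 μL brought to 1280 μL → factor 1280/160 = 8
Step 2: 170 μL + 1.1 mL = 1270 μL total → factor 1270/170 = 7.4706
Step 3: 75 μL + 150 μL = 225 μL total → factor 225/75 = 3
Step 4: 140 μL brought to 4950 μL → factor 4950/140 = 35.357
Step 5: 170 μL + 3450 μL = 3620 μL total → factor 3620/170 = 21.294
Step 6: 375 μL brought to 1300 μL → factor 1300/375 = 3.4667
Overall dilution factor = 8 × 7.4706 × 3 × 35.357 × 21.294 × 3.4667 = 4.6797 × 10^5
Stock = 3.21 nM × 4.6797 × 10^5 = 1.502 × 10^6 nM = 1.50 mM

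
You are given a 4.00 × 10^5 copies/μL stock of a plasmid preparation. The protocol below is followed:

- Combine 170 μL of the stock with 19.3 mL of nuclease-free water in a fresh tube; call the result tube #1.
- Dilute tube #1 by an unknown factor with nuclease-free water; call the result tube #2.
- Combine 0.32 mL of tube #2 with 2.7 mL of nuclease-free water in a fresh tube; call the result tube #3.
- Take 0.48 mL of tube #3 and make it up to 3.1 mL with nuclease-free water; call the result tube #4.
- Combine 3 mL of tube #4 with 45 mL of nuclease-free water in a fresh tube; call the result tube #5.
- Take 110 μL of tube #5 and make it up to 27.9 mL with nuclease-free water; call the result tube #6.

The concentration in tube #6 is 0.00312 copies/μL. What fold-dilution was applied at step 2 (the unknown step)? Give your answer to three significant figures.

Step 1: 170 μL + 19.3 mL = 19470 μL total → factor 19470/170 = 114.53
Step 2: unknown factor x
Step 3: 0.32 mL + 2.7 mL = 3.02 mL total → factor 3.02/0.32 = 9.4375
Step 4: 0.48 mL brought to 3.1 mL → factor 3.1/0.48 = 6.4583
Step 5: 3 mL + 45 mL = 48 mL total → factor 48/3 = 16
Step 6: 110 μL brought to 27.9 mL → factor 27900/110 = 253.64
Product of known-step factors = 2.8329 × 10^7
Overall factor = 4.00 × 10^5 copies/μL / (0.00312 copies/μL) = 1.2821 × 10^8
x = 1.2821 × 10^8 / 2.8329 × 10^7 = 4.53

4.53-fold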